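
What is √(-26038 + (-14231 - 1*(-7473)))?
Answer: 6*I*√911 ≈ 181.1*I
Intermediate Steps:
√(-26038 + (-14231 - 1*(-7473))) = √(-26038 + (-14231 + 7473)) = √(-26038 - 6758) = √(-32796) = 6*I*√911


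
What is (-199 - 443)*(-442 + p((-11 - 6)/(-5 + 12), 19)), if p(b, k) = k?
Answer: 271566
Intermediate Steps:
(-199 - 443)*(-442 + p((-11 - 6)/(-5 + 12), 19)) = (-199 - 443)*(-442 + 19) = -642*(-423) = 271566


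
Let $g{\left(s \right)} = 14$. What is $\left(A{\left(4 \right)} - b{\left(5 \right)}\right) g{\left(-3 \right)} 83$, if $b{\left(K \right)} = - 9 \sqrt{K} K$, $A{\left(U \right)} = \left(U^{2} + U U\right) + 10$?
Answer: $48804 + 52290 \sqrt{5} \approx 1.6573 \cdot 10^{5}$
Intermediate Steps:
$A{\left(U \right)} = 10 + 2 U^{2}$ ($A{\left(U \right)} = \left(U^{2} + U^{2}\right) + 10 = 2 U^{2} + 10 = 10 + 2 U^{2}$)
$b{\left(K \right)} = - 9 K^{\frac{3}{2}}$
$\left(A{\left(4 \right)} - b{\left(5 \right)}\right) g{\left(-3 \right)} 83 = \left(\left(10 + 2 \cdot 4^{2}\right) - - 9 \cdot 5^{\frac{3}{2}}\right) 14 \cdot 83 = \left(\left(10 + 2 \cdot 16\right) - - 9 \cdot 5 \sqrt{5}\right) 14 \cdot 83 = \left(\left(10 + 32\right) - - 45 \sqrt{5}\right) 14 \cdot 83 = \left(42 + 45 \sqrt{5}\right) 14 \cdot 83 = \left(588 + 630 \sqrt{5}\right) 83 = 48804 + 52290 \sqrt{5}$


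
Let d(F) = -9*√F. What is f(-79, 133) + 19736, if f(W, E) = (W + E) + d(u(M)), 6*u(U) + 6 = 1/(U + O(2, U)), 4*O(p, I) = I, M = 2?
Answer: 19790 - 3*I*√210/5 ≈ 19790.0 - 8.6948*I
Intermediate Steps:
O(p, I) = I/4
u(U) = -1 + 2/(15*U) (u(U) = -1 + 1/(6*(U + U/4)) = -1 + 1/(6*((5*U/4))) = -1 + (4/(5*U))/6 = -1 + 2/(15*U))
f(W, E) = E + W - 3*I*√210/5 (f(W, E) = (W + E) - 9*√2*√(2/15 - 1*2)/2 = (E + W) - 9*√2*√(2/15 - 2)/2 = (E + W) - 9*I*√210/15 = (E + W) - 3*I*√210/5 = E + W - 3*I*√210/5)
f(-79, 133) + 19736 = (133 - 79 - 3*I*√210/5) + 19736 = (54 - 3*I*√210/5) + 19736 = 19790 - 3*I*√210/5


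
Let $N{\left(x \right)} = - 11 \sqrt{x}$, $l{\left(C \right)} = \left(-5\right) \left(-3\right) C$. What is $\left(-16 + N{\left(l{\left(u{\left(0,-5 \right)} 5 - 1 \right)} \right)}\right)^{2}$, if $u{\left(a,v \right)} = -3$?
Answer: $-28784 + 1408 i \sqrt{15} \approx -28784.0 + 5453.2 i$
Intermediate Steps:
$l{\left(C \right)} = 15 C$
$\left(-16 + N{\left(l{\left(u{\left(0,-5 \right)} 5 - 1 \right)} \right)}\right)^{2} = \left(-16 - 11 \sqrt{15 \left(\left(-3\right) 5 - 1\right)}\right)^{2} = \left(-16 - 11 \sqrt{15 \left(-15 - 1\right)}\right)^{2} = \left(-16 - 11 \sqrt{15 \left(-16\right)}\right)^{2} = \left(-16 - 11 \sqrt{-240}\right)^{2} = \left(-16 - 11 \cdot 4 i \sqrt{15}\right)^{2} = \left(-16 - 44 i \sqrt{15}\right)^{2}$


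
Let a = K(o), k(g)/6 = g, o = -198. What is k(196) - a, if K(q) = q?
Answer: 1374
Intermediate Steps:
k(g) = 6*g
a = -198
k(196) - a = 6*196 - 1*(-198) = 1176 + 198 = 1374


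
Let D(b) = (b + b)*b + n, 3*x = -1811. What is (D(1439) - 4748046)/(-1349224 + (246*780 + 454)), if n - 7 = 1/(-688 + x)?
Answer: 391760563/747158125 ≈ 0.52433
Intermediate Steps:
x = -1811/3 (x = (⅓)*(-1811) = -1811/3 ≈ -603.67)
n = 27122/3875 (n = 7 + 1/(-688 - 1811/3) = 7 + 1/(-3875/3) = 7 - 3/3875 = 27122/3875 ≈ 6.9992)
D(b) = 27122/3875 + 2*b² (D(b) = (b + b)*b + 27122/3875 = (2*b)*b + 27122/3875 = 2*b² + 27122/3875 = 27122/3875 + 2*b²)
(D(1439) - 4748046)/(-1349224 + (246*780 + 454)) = ((27122/3875 + 2*1439²) - 4748046)/(-1349224 + (246*780 + 454)) = ((27122/3875 + 2*2070721) - 4748046)/(-1349224 + (191880 + 454)) = ((27122/3875 + 4141442) - 4748046)/(-1349224 + 192334) = (16048114872/3875 - 4748046)/(-1156890) = -2350563378/3875*(-1/1156890) = 391760563/747158125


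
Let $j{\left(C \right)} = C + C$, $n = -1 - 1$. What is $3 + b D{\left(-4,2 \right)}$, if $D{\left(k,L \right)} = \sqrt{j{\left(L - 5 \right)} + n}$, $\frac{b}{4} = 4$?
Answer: $3 + 32 i \sqrt{2} \approx 3.0 + 45.255 i$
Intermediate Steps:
$b = 16$ ($b = 4 \cdot 4 = 16$)
$n = -2$
$j{\left(C \right)} = 2 C$
$D{\left(k,L \right)} = \sqrt{-12 + 2 L}$ ($D{\left(k,L \right)} = \sqrt{2 \left(L - 5\right) - 2} = \sqrt{2 \left(-5 + L\right) - 2} = \sqrt{\left(-10 + 2 L\right) - 2} = \sqrt{-12 + 2 L}$)
$3 + b D{\left(-4,2 \right)} = 3 + 16 \sqrt{-12 + 2 \cdot 2} = 3 + 16 \sqrt{-12 + 4} = 3 + 16 \sqrt{-8} = 3 + 16 \cdot 2 i \sqrt{2} = 3 + 32 i \sqrt{2}$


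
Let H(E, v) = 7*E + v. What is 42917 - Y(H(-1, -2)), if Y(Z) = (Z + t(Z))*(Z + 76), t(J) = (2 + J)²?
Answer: 40237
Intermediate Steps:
H(E, v) = v + 7*E
Y(Z) = (76 + Z)*(Z + (2 + Z)²) (Y(Z) = (Z + (2 + Z)²)*(Z + 76) = (Z + (2 + Z)²)*(76 + Z) = (76 + Z)*(Z + (2 + Z)²))
42917 - Y(H(-1, -2)) = 42917 - (304 + (-2 + 7*(-1))³ + 81*(-2 + 7*(-1))² + 384*(-2 + 7*(-1))) = 42917 - (304 + (-2 - 7)³ + 81*(-2 - 7)² + 384*(-2 - 7)) = 42917 - (304 + (-9)³ + 81*(-9)² + 384*(-9)) = 42917 - (304 - 729 + 81*81 - 3456) = 42917 - (304 - 729 + 6561 - 3456) = 42917 - 1*2680 = 42917 - 2680 = 40237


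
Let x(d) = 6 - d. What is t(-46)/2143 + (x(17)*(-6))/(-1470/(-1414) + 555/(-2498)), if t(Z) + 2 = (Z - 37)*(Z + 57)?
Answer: 11831939833/147320535 ≈ 80.314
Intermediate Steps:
t(Z) = -2 + (-37 + Z)*(57 + Z) (t(Z) = -2 + (Z - 37)*(Z + 57) = -2 + (-37 + Z)*(57 + Z))
t(-46)/2143 + (x(17)*(-6))/(-1470/(-1414) + 555/(-2498)) = (-2111 + (-46)² + 20*(-46))/2143 + ((6 - 1*17)*(-6))/(-1470/(-1414) + 555/(-2498)) = (-2111 + 2116 - 920)*(1/2143) + ((6 - 17)*(-6))/(-1470*(-1/1414) + 555*(-1/2498)) = -915*1/2143 + (-11*(-6))/(105/101 - 555/2498) = -915/2143 + 66/(206235/252298) = -915/2143 + 66*(252298/206235) = -915/2143 + 5550556/68745 = 11831939833/147320535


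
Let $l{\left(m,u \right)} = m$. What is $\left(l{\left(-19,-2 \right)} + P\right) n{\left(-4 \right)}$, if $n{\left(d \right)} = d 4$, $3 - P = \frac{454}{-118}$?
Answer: $\frac{11472}{59} \approx 194.44$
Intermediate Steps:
$P = \frac{404}{59}$ ($P = 3 - \frac{454}{-118} = 3 - 454 \left(- \frac{1}{118}\right) = 3 - - \frac{227}{59} = 3 + \frac{227}{59} = \frac{404}{59} \approx 6.8475$)
$n{\left(d \right)} = 4 d$
$\left(l{\left(-19,-2 \right)} + P\right) n{\left(-4 \right)} = \left(-19 + \frac{404}{59}\right) 4 \left(-4\right) = \left(- \frac{717}{59}\right) \left(-16\right) = \frac{11472}{59}$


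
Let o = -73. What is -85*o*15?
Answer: 93075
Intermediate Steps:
-85*o*15 = -85*(-73)*15 = 6205*15 = 93075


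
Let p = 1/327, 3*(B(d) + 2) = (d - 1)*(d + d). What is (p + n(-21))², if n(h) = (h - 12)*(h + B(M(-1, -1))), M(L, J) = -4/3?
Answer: 458922243844/962361 ≈ 4.7687e+5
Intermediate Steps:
M(L, J) = -4/3 (M(L, J) = -4*⅓ = -4/3)
B(d) = -2 + 2*d*(-1 + d)/3 (B(d) = -2 + ((d - 1)*(d + d))/3 = -2 + ((-1 + d)*(2*d))/3 = -2 + (2*d*(-1 + d))/3 = -2 + 2*d*(-1 + d)/3)
n(h) = (-12 + h)*(2/27 + h) (n(h) = (h - 12)*(h + (-2 - ⅔*(-4/3) + 2*(-4/3)²/3)) = (-12 + h)*(h + (-2 + 8/9 + (⅔)*(16/9))) = (-12 + h)*(h + (-2 + 8/9 + 32/27)) = (-12 + h)*(h + 2/27) = (-12 + h)*(2/27 + h))
p = 1/327 ≈ 0.0030581
(p + n(-21))² = (1/327 + (-8/9 + (-21)² - 322/27*(-21)))² = (1/327 + (-8/9 + 441 + 2254/9))² = (1/327 + 6215/9)² = (677438/981)² = 458922243844/962361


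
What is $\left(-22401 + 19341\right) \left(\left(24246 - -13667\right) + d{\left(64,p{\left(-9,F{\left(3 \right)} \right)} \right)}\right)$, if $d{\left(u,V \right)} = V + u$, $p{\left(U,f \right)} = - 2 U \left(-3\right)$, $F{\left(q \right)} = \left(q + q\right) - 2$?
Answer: $-116044380$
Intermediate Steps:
$F{\left(q \right)} = -2 + 2 q$ ($F{\left(q \right)} = 2 q - 2 = -2 + 2 q$)
$p{\left(U,f \right)} = 6 U$
$\left(-22401 + 19341\right) \left(\left(24246 - -13667\right) + d{\left(64,p{\left(-9,F{\left(3 \right)} \right)} \right)}\right) = \left(-22401 + 19341\right) \left(\left(24246 - -13667\right) + \left(6 \left(-9\right) + 64\right)\right) = - 3060 \left(\left(24246 + 13667\right) + \left(-54 + 64\right)\right) = - 3060 \left(37913 + 10\right) = \left(-3060\right) 37923 = -116044380$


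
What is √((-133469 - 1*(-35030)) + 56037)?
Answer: I*√42402 ≈ 205.92*I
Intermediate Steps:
√((-133469 - 1*(-35030)) + 56037) = √((-133469 + 35030) + 56037) = √(-98439 + 56037) = √(-42402) = I*√42402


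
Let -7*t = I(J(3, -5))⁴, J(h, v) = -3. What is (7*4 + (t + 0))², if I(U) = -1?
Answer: 38025/49 ≈ 776.02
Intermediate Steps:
t = -⅐ (t = -⅐*(-1)⁴ = -⅐*1 = -⅐ ≈ -0.14286)
(7*4 + (t + 0))² = (7*4 + (-⅐ + 0))² = (28 - ⅐)² = (195/7)² = 38025/49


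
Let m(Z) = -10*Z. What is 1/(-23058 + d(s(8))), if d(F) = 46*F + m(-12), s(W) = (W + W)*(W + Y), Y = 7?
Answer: -1/11898 ≈ -8.4048e-5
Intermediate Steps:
s(W) = 2*W*(7 + W) (s(W) = (W + W)*(W + 7) = (2*W)*(7 + W) = 2*W*(7 + W))
d(F) = 120 + 46*F (d(F) = 46*F - 10*(-12) = 46*F + 120 = 120 + 46*F)
1/(-23058 + d(s(8))) = 1/(-23058 + (120 + 46*(2*8*(7 + 8)))) = 1/(-23058 + (120 + 46*(2*8*15))) = 1/(-23058 + (120 + 46*240)) = 1/(-23058 + (120 + 11040)) = 1/(-23058 + 11160) = 1/(-11898) = -1/11898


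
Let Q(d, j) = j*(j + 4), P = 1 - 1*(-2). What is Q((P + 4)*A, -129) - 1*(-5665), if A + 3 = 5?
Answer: 21790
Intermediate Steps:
A = 2 (A = -3 + 5 = 2)
P = 3 (P = 1 + 2 = 3)
Q(d, j) = j*(4 + j)
Q((P + 4)*A, -129) - 1*(-5665) = -129*(4 - 129) - 1*(-5665) = -129*(-125) + 5665 = 16125 + 5665 = 21790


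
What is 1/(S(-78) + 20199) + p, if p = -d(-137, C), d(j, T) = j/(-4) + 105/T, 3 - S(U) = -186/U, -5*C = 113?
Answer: -3513777819/118692940 ≈ -29.604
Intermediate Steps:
C = -113/5 (C = -⅕*113 = -113/5 ≈ -22.600)
S(U) = 3 + 186/U (S(U) = 3 - (-186)/U = 3 + 186/U)
d(j, T) = 105/T - j/4 (d(j, T) = j*(-¼) + 105/T = -j/4 + 105/T = 105/T - j/4)
p = -13381/452 (p = -(105/(-113/5) - ¼*(-137)) = -(105*(-5/113) + 137/4) = -(-525/113 + 137/4) = -1*13381/452 = -13381/452 ≈ -29.604)
1/(S(-78) + 20199) + p = 1/((3 + 186/(-78)) + 20199) - 13381/452 = 1/((3 + 186*(-1/78)) + 20199) - 13381/452 = 1/((3 - 31/13) + 20199) - 13381/452 = 1/(8/13 + 20199) - 13381/452 = 1/(262595/13) - 13381/452 = 13/262595 - 13381/452 = -3513777819/118692940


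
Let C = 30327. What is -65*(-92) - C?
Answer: -24347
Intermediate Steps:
-65*(-92) - C = -65*(-92) - 1*30327 = 5980 - 30327 = -24347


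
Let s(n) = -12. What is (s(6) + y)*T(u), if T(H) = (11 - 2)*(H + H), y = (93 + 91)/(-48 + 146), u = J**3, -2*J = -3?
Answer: -30132/49 ≈ -614.94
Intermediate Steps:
J = 3/2 (J = -1/2*(-3) = 3/2 ≈ 1.5000)
u = 27/8 (u = (3/2)**3 = 27/8 ≈ 3.3750)
y = 92/49 (y = 184/98 = 184*(1/98) = 92/49 ≈ 1.8776)
T(H) = 18*H (T(H) = 9*(2*H) = 18*H)
(s(6) + y)*T(u) = (-12 + 92/49)*(18*(27/8)) = -496/49*243/4 = -30132/49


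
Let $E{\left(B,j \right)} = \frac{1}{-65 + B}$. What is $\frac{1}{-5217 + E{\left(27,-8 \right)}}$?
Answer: $- \frac{38}{198247} \approx -0.00019168$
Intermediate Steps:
$\frac{1}{-5217 + E{\left(27,-8 \right)}} = \frac{1}{-5217 + \frac{1}{-65 + 27}} = \frac{1}{-5217 + \frac{1}{-38}} = \frac{1}{-5217 - \frac{1}{38}} = \frac{1}{- \frac{198247}{38}} = - \frac{38}{198247}$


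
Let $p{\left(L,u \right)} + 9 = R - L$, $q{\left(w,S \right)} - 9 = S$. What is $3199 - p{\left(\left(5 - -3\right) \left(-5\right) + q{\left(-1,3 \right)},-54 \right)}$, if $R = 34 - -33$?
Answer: $3113$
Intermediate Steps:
$q{\left(w,S \right)} = 9 + S$
$R = 67$ ($R = 34 + 33 = 67$)
$p{\left(L,u \right)} = 58 - L$ ($p{\left(L,u \right)} = -9 - \left(-67 + L\right) = 58 - L$)
$3199 - p{\left(\left(5 - -3\right) \left(-5\right) + q{\left(-1,3 \right)},-54 \right)} = 3199 - \left(58 - \left(\left(5 - -3\right) \left(-5\right) + \left(9 + 3\right)\right)\right) = 3199 - \left(58 - \left(\left(5 + 3\right) \left(-5\right) + 12\right)\right) = 3199 - \left(58 - \left(8 \left(-5\right) + 12\right)\right) = 3199 - \left(58 - \left(-40 + 12\right)\right) = 3199 - \left(58 - -28\right) = 3199 - \left(58 + 28\right) = 3199 - 86 = 3113$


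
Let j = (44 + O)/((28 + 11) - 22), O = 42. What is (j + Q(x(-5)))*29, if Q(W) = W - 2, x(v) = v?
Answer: -957/17 ≈ -56.294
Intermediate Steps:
Q(W) = -2 + W
j = 86/17 (j = (44 + 42)/((28 + 11) - 22) = 86/(39 - 22) = 86/17 ≈ 5.0588)
(j + Q(x(-5)))*29 = (86/17 + (-2 - 5))*29 = (86/17 - 7)*29 = -33/17*29 = -957/17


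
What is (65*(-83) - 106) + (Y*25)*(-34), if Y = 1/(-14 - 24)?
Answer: -104094/19 ≈ -5478.6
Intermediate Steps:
Y = -1/38 (Y = 1/(-38) = -1/38 ≈ -0.026316)
(65*(-83) - 106) + (Y*25)*(-34) = (65*(-83) - 106) - 1/38*25*(-34) = (-5395 - 106) - 25/38*(-34) = -5501 + 425/19 = -104094/19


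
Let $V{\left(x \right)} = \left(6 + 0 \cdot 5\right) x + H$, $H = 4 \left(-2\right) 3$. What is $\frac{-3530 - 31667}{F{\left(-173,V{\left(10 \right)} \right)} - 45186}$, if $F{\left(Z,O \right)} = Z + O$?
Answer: $\frac{577}{743} \approx 0.77658$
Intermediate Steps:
$H = -24$ ($H = \left(-8\right) 3 = -24$)
$V{\left(x \right)} = -24 + 6 x$ ($V{\left(x \right)} = \left(6 + 0 \cdot 5\right) x - 24 = \left(6 + 0\right) x - 24 = 6 x - 24 = -24 + 6 x$)
$F{\left(Z,O \right)} = O + Z$
$\frac{-3530 - 31667}{F{\left(-173,V{\left(10 \right)} \right)} - 45186} = \frac{-3530 - 31667}{\left(\left(-24 + 6 \cdot 10\right) - 173\right) - 45186} = - \frac{35197}{\left(\left(-24 + 60\right) - 173\right) - 45186} = - \frac{35197}{\left(36 - 173\right) - 45186} = - \frac{35197}{-137 - 45186} = - \frac{35197}{-45323} = \left(-35197\right) \left(- \frac{1}{45323}\right) = \frac{577}{743}$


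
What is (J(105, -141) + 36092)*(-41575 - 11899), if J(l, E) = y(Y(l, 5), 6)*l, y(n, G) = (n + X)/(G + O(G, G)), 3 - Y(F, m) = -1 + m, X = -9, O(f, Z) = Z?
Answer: -1925304633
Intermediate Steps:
Y(F, m) = 4 - m (Y(F, m) = 3 - (-1 + m) = 3 + (1 - m) = 4 - m)
y(n, G) = (-9 + n)/(2*G) (y(n, G) = (n - 9)/(G + G) = (-9 + n)/((2*G)) = (-9 + n)*(1/(2*G)) = (-9 + n)/(2*G))
J(l, E) = -5*l/6 (J(l, E) = ((½)*(-9 + (4 - 1*5))/6)*l = ((½)*(⅙)*(-9 + (4 - 5)))*l = ((½)*(⅙)*(-9 - 1))*l = ((½)*(⅙)*(-10))*l = -5*l/6)
(J(105, -141) + 36092)*(-41575 - 11899) = (-⅚*105 + 36092)*(-41575 - 11899) = (-175/2 + 36092)*(-53474) = (72009/2)*(-53474) = -1925304633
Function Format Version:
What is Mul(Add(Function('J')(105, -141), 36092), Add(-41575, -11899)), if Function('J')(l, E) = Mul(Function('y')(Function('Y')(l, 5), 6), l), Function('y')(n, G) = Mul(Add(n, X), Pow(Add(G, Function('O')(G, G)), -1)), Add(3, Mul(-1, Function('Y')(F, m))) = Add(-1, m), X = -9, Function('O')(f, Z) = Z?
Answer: -1925304633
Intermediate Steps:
Function('Y')(F, m) = Add(4, Mul(-1, m)) (Function('Y')(F, m) = Add(3, Mul(-1, Add(-1, m))) = Add(3, Add(1, Mul(-1, m))) = Add(4, Mul(-1, m)))
Function('y')(n, G) = Mul(Rational(1, 2), Pow(G, -1), Add(-9, n)) (Function('y')(n, G) = Mul(Add(n, -9), Pow(Add(G, G), -1)) = Mul(Add(-9, n), Pow(Mul(2, G), -1)) = Mul(Add(-9, n), Mul(Rational(1, 2), Pow(G, -1))) = Mul(Rational(1, 2), Pow(G, -1), Add(-9, n)))
Function('J')(l, E) = Mul(Rational(-5, 6), l) (Function('J')(l, E) = Mul(Mul(Rational(1, 2), Pow(6, -1), Add(-9, Add(4, Mul(-1, 5)))), l) = Mul(Mul(Rational(1, 2), Rational(1, 6), Add(-9, Add(4, -5))), l) = Mul(Mul(Rational(1, 2), Rational(1, 6), Add(-9, -1)), l) = Mul(Mul(Rational(1, 2), Rational(1, 6), -10), l) = Mul(Rational(-5, 6), l))
Mul(Add(Function('J')(105, -141), 36092), Add(-41575, -11899)) = Mul(Add(Mul(Rational(-5, 6), 105), 36092), Add(-41575, -11899)) = Mul(Add(Rational(-175, 2), 36092), -53474) = Mul(Rational(72009, 2), -53474) = -1925304633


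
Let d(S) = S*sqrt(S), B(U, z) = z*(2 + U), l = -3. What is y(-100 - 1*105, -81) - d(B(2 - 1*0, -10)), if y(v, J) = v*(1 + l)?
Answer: 410 + 80*I*sqrt(10) ≈ 410.0 + 252.98*I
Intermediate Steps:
y(v, J) = -2*v (y(v, J) = v*(1 - 3) = v*(-2) = -2*v)
d(S) = S**(3/2)
y(-100 - 1*105, -81) - d(B(2 - 1*0, -10)) = -2*(-100 - 1*105) - (-10*(2 + (2 - 1*0)))**(3/2) = -2*(-100 - 105) - (-10*(2 + (2 + 0)))**(3/2) = -2*(-205) - (-10*(2 + 2))**(3/2) = 410 - (-10*4)**(3/2) = 410 - (-40)**(3/2) = 410 - (-80)*I*sqrt(10) = 410 + 80*I*sqrt(10)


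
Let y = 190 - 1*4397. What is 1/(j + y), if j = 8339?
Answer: 1/4132 ≈ 0.00024201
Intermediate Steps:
y = -4207 (y = 190 - 4397 = -4207)
1/(j + y) = 1/(8339 - 4207) = 1/4132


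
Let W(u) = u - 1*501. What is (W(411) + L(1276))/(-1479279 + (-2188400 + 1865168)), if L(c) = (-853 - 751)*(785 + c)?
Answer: 367326/200279 ≈ 1.8341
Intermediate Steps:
W(u) = -501 + u (W(u) = u - 501 = -501 + u)
L(c) = -1259140 - 1604*c (L(c) = -1604*(785 + c) = -1259140 - 1604*c)
(W(411) + L(1276))/(-1479279 + (-2188400 + 1865168)) = ((-501 + 411) + (-1259140 - 1604*1276))/(-1479279 + (-2188400 + 1865168)) = (-90 + (-1259140 - 2046704))/(-1479279 - 323232) = (-90 - 3305844)/(-1802511) = -3305934*(-1/1802511) = 367326/200279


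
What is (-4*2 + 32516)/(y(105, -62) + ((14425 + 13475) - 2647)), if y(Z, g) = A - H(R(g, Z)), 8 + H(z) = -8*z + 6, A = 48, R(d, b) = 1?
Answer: 10836/8437 ≈ 1.2843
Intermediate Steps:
H(z) = -2 - 8*z (H(z) = -8 + (-8*z + 6) = -8 + (6 - 8*z) = -2 - 8*z)
y(Z, g) = 58 (y(Z, g) = 48 - (-2 - 8*1) = 48 - (-2 - 8) = 48 - 1*(-10) = 48 + 10 = 58)
(-4*2 + 32516)/(y(105, -62) + ((14425 + 13475) - 2647)) = (-4*2 + 32516)/(58 + ((14425 + 13475) - 2647)) = (-8 + 32516)/(58 + (27900 - 2647)) = 32508/(58 + 25253) = 32508/25311 = 32508*(1/25311) = 10836/8437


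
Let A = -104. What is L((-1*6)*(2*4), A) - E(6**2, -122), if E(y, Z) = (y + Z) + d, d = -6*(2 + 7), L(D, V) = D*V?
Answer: 5132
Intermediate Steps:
d = -54 (d = -6*9 = -54)
E(y, Z) = -54 + Z + y (E(y, Z) = (y + Z) - 54 = (Z + y) - 54 = -54 + Z + y)
L((-1*6)*(2*4), A) - E(6**2, -122) = ((-1*6)*(2*4))*(-104) - (-54 - 122 + 6**2) = -6*8*(-104) - (-54 - 122 + 36) = -48*(-104) - 1*(-140) = 4992 + 140 = 5132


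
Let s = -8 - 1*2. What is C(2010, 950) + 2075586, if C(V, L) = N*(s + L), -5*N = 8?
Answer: 2074082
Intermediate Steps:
N = -8/5 (N = -⅕*8 = -8/5 ≈ -1.6000)
s = -10 (s = -8 - 2 = -10)
C(V, L) = 16 - 8*L/5 (C(V, L) = -8*(-10 + L)/5 = 16 - 8*L/5)
C(2010, 950) + 2075586 = (16 - 8/5*950) + 2075586 = (16 - 1520) + 2075586 = -1504 + 2075586 = 2074082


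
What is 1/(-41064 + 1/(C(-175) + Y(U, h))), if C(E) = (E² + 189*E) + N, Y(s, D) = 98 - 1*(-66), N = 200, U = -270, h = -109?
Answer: -2086/85659505 ≈ -2.4352e-5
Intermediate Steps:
Y(s, D) = 164 (Y(s, D) = 98 + 66 = 164)
C(E) = 200 + E² + 189*E (C(E) = (E² + 189*E) + 200 = 200 + E² + 189*E)
1/(-41064 + 1/(C(-175) + Y(U, h))) = 1/(-41064 + 1/((200 + (-175)² + 189*(-175)) + 164)) = 1/(-41064 + 1/((200 + 30625 - 33075) + 164)) = 1/(-41064 + 1/(-2250 + 164)) = 1/(-41064 + 1/(-2086)) = 1/(-41064 - 1/2086) = 1/(-85659505/2086) = -2086/85659505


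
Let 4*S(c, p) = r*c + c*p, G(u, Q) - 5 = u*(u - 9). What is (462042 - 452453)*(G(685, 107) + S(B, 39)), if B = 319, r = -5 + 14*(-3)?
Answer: 4434212503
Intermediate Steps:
r = -47 (r = -5 - 42 = -47)
G(u, Q) = 5 + u*(-9 + u) (G(u, Q) = 5 + u*(u - 9) = 5 + u*(-9 + u))
S(c, p) = -47*c/4 + c*p/4 (S(c, p) = (-47*c + c*p)/4 = -47*c/4 + c*p/4)
(462042 - 452453)*(G(685, 107) + S(B, 39)) = (462042 - 452453)*((5 + 685² - 9*685) + (¼)*319*(-47 + 39)) = 9589*((5 + 469225 - 6165) + (¼)*319*(-8)) = 9589*(463065 - 638) = 9589*462427 = 4434212503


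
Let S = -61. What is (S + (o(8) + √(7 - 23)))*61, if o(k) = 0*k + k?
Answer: -3233 + 244*I ≈ -3233.0 + 244.0*I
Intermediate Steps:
o(k) = k (o(k) = 0 + k = k)
(S + (o(8) + √(7 - 23)))*61 = (-61 + (8 + √(7 - 23)))*61 = (-61 + (8 + √(-16)))*61 = (-61 + (8 + 4*I))*61 = (-53 + 4*I)*61 = -3233 + 244*I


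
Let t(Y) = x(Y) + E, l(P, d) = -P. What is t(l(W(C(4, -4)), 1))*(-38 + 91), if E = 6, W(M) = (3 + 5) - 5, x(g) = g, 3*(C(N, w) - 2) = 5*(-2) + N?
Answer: 159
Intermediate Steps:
C(N, w) = -4/3 + N/3 (C(N, w) = 2 + (5*(-2) + N)/3 = 2 + (-10 + N)/3 = 2 + (-10/3 + N/3) = -4/3 + N/3)
W(M) = 3 (W(M) = 8 - 5 = 3)
t(Y) = 6 + Y (t(Y) = Y + 6 = 6 + Y)
t(l(W(C(4, -4)), 1))*(-38 + 91) = (6 - 1*3)*(-38 + 91) = (6 - 3)*53 = 3*53 = 159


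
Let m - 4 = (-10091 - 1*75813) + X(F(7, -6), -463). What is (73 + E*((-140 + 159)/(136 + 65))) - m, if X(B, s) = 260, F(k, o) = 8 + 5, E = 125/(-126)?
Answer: 2170765063/25326 ≈ 85713.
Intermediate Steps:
E = -125/126 (E = 125*(-1/126) = -125/126 ≈ -0.99206)
F(k, o) = 13
m = -85640 (m = 4 + ((-10091 - 1*75813) + 260) = 4 + ((-10091 - 75813) + 260) = 4 + (-85904 + 260) = 4 - 85644 = -85640)
(73 + E*((-140 + 159)/(136 + 65))) - m = (73 - 125*(-140 + 159)/(126*(136 + 65))) - 1*(-85640) = (73 - 2375/(126*201)) + 85640 = (73 - 125/126*19/201) + 85640 = (73 - 2375/25326) + 85640 = 1846423/25326 + 85640 = 2170765063/25326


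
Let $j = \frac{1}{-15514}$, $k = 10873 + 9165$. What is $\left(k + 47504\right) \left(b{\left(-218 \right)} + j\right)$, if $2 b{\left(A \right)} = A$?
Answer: $- \frac{57107672817}{7757} \approx -7.3621 \cdot 10^{6}$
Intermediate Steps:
$b{\left(A \right)} = \frac{A}{2}$
$k = 20038$
$j = - \frac{1}{15514} \approx -6.4458 \cdot 10^{-5}$
$\left(k + 47504\right) \left(b{\left(-218 \right)} + j\right) = \left(20038 + 47504\right) \left(\frac{1}{2} \left(-218\right) - \frac{1}{15514}\right) = 67542 \left(-109 - \frac{1}{15514}\right) = 67542 \left(- \frac{1691027}{15514}\right) = - \frac{57107672817}{7757}$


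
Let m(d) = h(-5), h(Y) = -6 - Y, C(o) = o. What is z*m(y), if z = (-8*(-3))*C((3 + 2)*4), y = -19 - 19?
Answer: -480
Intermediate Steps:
y = -38
z = 480 (z = (-8*(-3))*((3 + 2)*4) = 24*(5*4) = 24*20 = 480)
m(d) = -1 (m(d) = -6 - 1*(-5) = -6 + 5 = -1)
z*m(y) = 480*(-1) = -480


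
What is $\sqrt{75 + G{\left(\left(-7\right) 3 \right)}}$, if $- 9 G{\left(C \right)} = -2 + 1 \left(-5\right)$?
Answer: $\frac{\sqrt{682}}{3} \approx 8.705$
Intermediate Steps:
$G{\left(C \right)} = \frac{7}{9}$ ($G{\left(C \right)} = - \frac{-2 + 1 \left(-5\right)}{9} = - \frac{-2 - 5}{9} = \left(- \frac{1}{9}\right) \left(-7\right) = \frac{7}{9}$)
$\sqrt{75 + G{\left(\left(-7\right) 3 \right)}} = \sqrt{75 + \frac{7}{9}} = \sqrt{\frac{682}{9}} = \frac{\sqrt{682}}{3}$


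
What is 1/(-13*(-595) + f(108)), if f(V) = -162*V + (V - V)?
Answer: -1/9761 ≈ -0.00010245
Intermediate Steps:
f(V) = -162*V (f(V) = -162*V + 0 = -162*V)
1/(-13*(-595) + f(108)) = 1/(-13*(-595) - 162*108) = 1/(7735 - 17496) = 1/(-9761) = -1/9761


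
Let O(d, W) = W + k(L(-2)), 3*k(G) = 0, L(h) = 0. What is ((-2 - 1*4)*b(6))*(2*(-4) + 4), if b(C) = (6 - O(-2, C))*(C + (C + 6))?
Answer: 0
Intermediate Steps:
k(G) = 0 (k(G) = (⅓)*0 = 0)
O(d, W) = W (O(d, W) = W + 0 = W)
b(C) = (6 - C)*(6 + 2*C) (b(C) = (6 - C)*(C + (C + 6)) = (6 - C)*(C + (6 + C)) = (6 - C)*(6 + 2*C))
((-2 - 1*4)*b(6))*(2*(-4) + 4) = ((-2 - 1*4)*(36 - 2*6² + 6*6))*(2*(-4) + 4) = ((-2 - 4)*(36 - 2*36 + 36))*(-8 + 4) = -6*(36 - 72 + 36)*(-4) = -6*0*(-4) = 0*(-4) = 0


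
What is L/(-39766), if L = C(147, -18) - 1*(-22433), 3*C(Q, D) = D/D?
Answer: -33650/59649 ≈ -0.56413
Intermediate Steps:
C(Q, D) = ⅓ (C(Q, D) = (D/D)/3 = (⅓)*1 = ⅓)
L = 67300/3 (L = ⅓ - 1*(-22433) = ⅓ + 22433 = 67300/3 ≈ 22433.)
L/(-39766) = (67300/3)/(-39766) = (67300/3)*(-1/39766) = -33650/59649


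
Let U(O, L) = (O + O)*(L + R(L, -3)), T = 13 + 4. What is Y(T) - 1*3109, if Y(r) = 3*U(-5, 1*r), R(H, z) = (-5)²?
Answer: -4369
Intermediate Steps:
T = 17
R(H, z) = 25
U(O, L) = 2*O*(25 + L) (U(O, L) = (O + O)*(L + 25) = (2*O)*(25 + L) = 2*O*(25 + L))
Y(r) = -750 - 30*r (Y(r) = 3*(2*(-5)*(25 + 1*r)) = 3*(2*(-5)*(25 + r)) = 3*(-250 - 10*r) = -750 - 30*r)
Y(T) - 1*3109 = (-750 - 30*17) - 1*3109 = (-750 - 510) - 3109 = -1260 - 3109 = -4369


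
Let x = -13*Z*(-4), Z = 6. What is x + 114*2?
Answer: 540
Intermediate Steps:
x = 312 (x = -13*6*(-4) = -78*(-4) = 312)
x + 114*2 = 312 + 114*2 = 312 + 228 = 540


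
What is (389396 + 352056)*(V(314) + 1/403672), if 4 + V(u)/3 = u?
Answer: 69588043415843/100918 ≈ 6.8955e+8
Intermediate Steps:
V(u) = -12 + 3*u
(389396 + 352056)*(V(314) + 1/403672) = (389396 + 352056)*((-12 + 3*314) + 1/403672) = 741452*((-12 + 942) + 1/403672) = 741452*(930 + 1/403672) = 741452*(375414961/403672) = 69588043415843/100918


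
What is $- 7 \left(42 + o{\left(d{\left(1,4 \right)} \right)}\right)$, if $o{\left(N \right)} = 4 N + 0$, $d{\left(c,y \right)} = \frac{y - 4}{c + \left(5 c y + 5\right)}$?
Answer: $-294$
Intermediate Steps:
$d{\left(c,y \right)} = \frac{-4 + y}{5 + c + 5 c y}$ ($d{\left(c,y \right)} = \frac{-4 + y}{c + \left(5 c y + 5\right)} = \frac{-4 + y}{c + \left(5 + 5 c y\right)} = \frac{-4 + y}{5 + c + 5 c y}$)
$o{\left(N \right)} = 4 N$
$- 7 \left(42 + o{\left(d{\left(1,4 \right)} \right)}\right) = - 7 \left(42 + 4 \frac{-4 + 4}{5 + 1 + 5 \cdot 1 \cdot 4}\right) = - 7 \left(42 + 4 \frac{1}{5 + 1 + 20} \cdot 0\right) = - 7 \left(42 + 4 \cdot \frac{1}{26} \cdot 0\right) = - 7 \left(42 + 4 \cdot 0\right) = - 7 \left(42 + 0\right) = \left(-7\right) 42 = -294$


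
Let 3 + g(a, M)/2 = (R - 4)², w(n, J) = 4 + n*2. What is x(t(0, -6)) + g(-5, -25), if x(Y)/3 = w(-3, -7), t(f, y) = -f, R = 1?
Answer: 6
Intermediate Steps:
w(n, J) = 4 + 2*n
x(Y) = -6 (x(Y) = 3*(4 + 2*(-3)) = 3*(4 - 6) = 3*(-2) = -6)
g(a, M) = 12 (g(a, M) = -6 + 2*(1 - 4)² = -6 + 2*(-3)² = -6 + 2*9 = -6 + 18 = 12)
x(t(0, -6)) + g(-5, -25) = -6 + 12 = 6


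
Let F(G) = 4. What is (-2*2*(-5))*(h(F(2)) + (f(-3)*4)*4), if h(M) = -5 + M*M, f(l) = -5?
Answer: -1380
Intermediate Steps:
h(M) = -5 + M²
(-2*2*(-5))*(h(F(2)) + (f(-3)*4)*4) = (-2*2*(-5))*((-5 + 4²) - 5*4*4) = (-4*(-5))*((-5 + 16) - 20*4) = 20*(11 - 80) = 20*(-69) = -1380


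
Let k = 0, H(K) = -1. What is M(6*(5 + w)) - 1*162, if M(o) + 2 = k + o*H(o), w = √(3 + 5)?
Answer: -194 - 12*√2 ≈ -210.97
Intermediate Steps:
w = 2*√2 (w = √8 = 2*√2 ≈ 2.8284)
M(o) = -2 - o (M(o) = -2 + (0 + o*(-1)) = -2 + (0 - o) = -2 - o)
M(6*(5 + w)) - 1*162 = (-2 - 6*(5 + 2*√2)) - 1*162 = (-2 - (30 + 12*√2)) - 162 = (-2 + (-30 - 12*√2)) - 162 = (-32 - 12*√2) - 162 = -194 - 12*√2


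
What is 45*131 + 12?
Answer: 5907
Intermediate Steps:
45*131 + 12 = 5895 + 12 = 5907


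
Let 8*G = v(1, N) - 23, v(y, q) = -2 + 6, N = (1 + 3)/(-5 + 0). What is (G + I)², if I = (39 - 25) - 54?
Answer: 114921/64 ≈ 1795.6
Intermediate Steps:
N = -⅘ (N = 4/(-5) = 4*(-⅕) = -⅘ ≈ -0.80000)
v(y, q) = 4
G = -19/8 (G = (4 - 23)/8 = (⅛)*(-19) = -19/8 ≈ -2.3750)
I = -40 (I = 14 - 54 = -40)
(G + I)² = (-19/8 - 40)² = (-339/8)² = 114921/64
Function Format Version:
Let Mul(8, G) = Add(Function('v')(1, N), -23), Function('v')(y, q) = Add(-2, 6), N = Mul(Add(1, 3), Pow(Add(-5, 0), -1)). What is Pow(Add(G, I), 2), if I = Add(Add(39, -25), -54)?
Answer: Rational(114921, 64) ≈ 1795.6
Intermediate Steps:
N = Rational(-4, 5) (N = Mul(4, Pow(-5, -1)) = Mul(4, Rational(-1, 5)) = Rational(-4, 5) ≈ -0.80000)
Function('v')(y, q) = 4
G = Rational(-19, 8) (G = Mul(Rational(1, 8), Add(4, -23)) = Mul(Rational(1, 8), -19) = Rational(-19, 8) ≈ -2.3750)
I = -40 (I = Add(14, -54) = -40)
Pow(Add(G, I), 2) = Pow(Add(Rational(-19, 8), -40), 2) = Pow(Rational(-339, 8), 2) = Rational(114921, 64)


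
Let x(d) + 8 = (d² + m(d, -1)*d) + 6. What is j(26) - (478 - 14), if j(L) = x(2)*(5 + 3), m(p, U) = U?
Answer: -464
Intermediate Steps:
x(d) = -2 + d² - d (x(d) = -8 + ((d² - d) + 6) = -8 + (6 + d² - d) = -2 + d² - d)
j(L) = 0 (j(L) = (-2 + 2² - 1*2)*(5 + 3) = (-2 + 4 - 2)*8 = 0*8 = 0)
j(26) - (478 - 14) = 0 - (478 - 14) = 0 - 1*464 = 0 - 464 = -464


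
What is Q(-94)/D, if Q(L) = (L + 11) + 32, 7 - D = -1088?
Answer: -17/365 ≈ -0.046575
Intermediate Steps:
D = 1095 (D = 7 - 1*(-1088) = 7 + 1088 = 1095)
Q(L) = 43 + L (Q(L) = (11 + L) + 32 = 43 + L)
Q(-94)/D = (43 - 94)/1095 = -51*1/1095 = -17/365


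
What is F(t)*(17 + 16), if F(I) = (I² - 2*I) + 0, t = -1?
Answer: 99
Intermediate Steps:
F(I) = I² - 2*I
F(t)*(17 + 16) = (-(-2 - 1))*(17 + 16) = -1*(-3)*33 = 3*33 = 99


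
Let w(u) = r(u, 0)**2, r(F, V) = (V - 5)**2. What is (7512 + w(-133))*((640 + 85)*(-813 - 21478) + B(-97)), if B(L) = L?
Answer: -131502642864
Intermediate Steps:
r(F, V) = (-5 + V)**2
w(u) = 625 (w(u) = ((-5 + 0)**2)**2 = ((-5)**2)**2 = 25**2 = 625)
(7512 + w(-133))*((640 + 85)*(-813 - 21478) + B(-97)) = (7512 + 625)*((640 + 85)*(-813 - 21478) - 97) = 8137*(725*(-22291) - 97) = 8137*(-16160975 - 97) = 8137*(-16161072) = -131502642864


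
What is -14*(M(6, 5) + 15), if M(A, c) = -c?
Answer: -140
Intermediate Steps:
-14*(M(6, 5) + 15) = -14*(-1*5 + 15) = -14*(-5 + 15) = -14*10 = -140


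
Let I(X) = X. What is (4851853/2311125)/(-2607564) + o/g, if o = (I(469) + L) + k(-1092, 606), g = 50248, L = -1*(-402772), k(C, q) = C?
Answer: 55079841892026499/6882156051129000 ≈ 8.0033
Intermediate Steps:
L = 402772
o = 402149 (o = (469 + 402772) - 1092 = 403241 - 1092 = 402149)
(4851853/2311125)/(-2607564) + o/g = (4851853/2311125)/(-2607564) + 402149/50248 = (4851853*(1/2311125))*(-1/2607564) + 402149*(1/50248) = (4851853/2311125)*(-1/2607564) + 36559/4568 = -4851853/6026406349500 + 36559/4568 = 55079841892026499/6882156051129000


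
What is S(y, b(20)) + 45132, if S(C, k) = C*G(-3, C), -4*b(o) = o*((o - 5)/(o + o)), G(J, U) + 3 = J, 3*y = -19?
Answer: 45170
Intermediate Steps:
y = -19/3 (y = (⅓)*(-19) = -19/3 ≈ -6.3333)
G(J, U) = -3 + J
b(o) = 5/8 - o/8 (b(o) = -o*(o - 5)/(o + o)/4 = -o*(-5 + o)/((2*o))/4 = -o*(-5 + o)*(1/(2*o))/4 = -o*(-5 + o)/(2*o)/4 = -(-5/2 + o/2)/4 = 5/8 - o/8)
S(C, k) = -6*C (S(C, k) = C*(-3 - 3) = C*(-6) = -6*C)
S(y, b(20)) + 45132 = -6*(-19/3) + 45132 = 38 + 45132 = 45170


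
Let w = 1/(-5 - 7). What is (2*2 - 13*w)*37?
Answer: 2257/12 ≈ 188.08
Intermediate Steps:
w = -1/12 (w = 1/(-12) = -1/12 ≈ -0.083333)
(2*2 - 13*w)*37 = (2*2 - 13*(-1/12))*37 = (4 + 13/12)*37 = (61/12)*37 = 2257/12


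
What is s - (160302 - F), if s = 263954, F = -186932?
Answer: -83280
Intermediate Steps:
s - (160302 - F) = 263954 - (160302 - 1*(-186932)) = 263954 - (160302 + 186932) = 263954 - 1*347234 = 263954 - 347234 = -83280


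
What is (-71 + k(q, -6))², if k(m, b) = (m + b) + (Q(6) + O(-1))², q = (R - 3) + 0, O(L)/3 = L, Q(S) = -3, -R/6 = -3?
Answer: 676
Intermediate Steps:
R = 18 (R = -6*(-3) = 18)
O(L) = 3*L
q = 15 (q = (18 - 3) + 0 = 15 + 0 = 15)
k(m, b) = 36 + b + m (k(m, b) = (m + b) + (-3 + 3*(-1))² = (b + m) + (-3 - 3)² = (b + m) + (-6)² = (b + m) + 36 = 36 + b + m)
(-71 + k(q, -6))² = (-71 + (36 - 6 + 15))² = (-71 + 45)² = (-26)² = 676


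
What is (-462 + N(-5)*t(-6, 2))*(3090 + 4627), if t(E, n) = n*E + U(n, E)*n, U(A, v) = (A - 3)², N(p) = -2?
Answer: -3410914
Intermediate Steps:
U(A, v) = (-3 + A)²
t(E, n) = E*n + n*(-3 + n)² (t(E, n) = n*E + (-3 + n)²*n = E*n + n*(-3 + n)²)
(-462 + N(-5)*t(-6, 2))*(3090 + 4627) = (-462 - 4*(-6 + (-3 + 2)²))*(3090 + 4627) = (-462 - 4*(-6 + (-1)²))*7717 = (-462 - 4*(-6 + 1))*7717 = (-462 - 4*(-5))*7717 = (-462 - 2*(-10))*7717 = (-462 + 20)*7717 = -442*7717 = -3410914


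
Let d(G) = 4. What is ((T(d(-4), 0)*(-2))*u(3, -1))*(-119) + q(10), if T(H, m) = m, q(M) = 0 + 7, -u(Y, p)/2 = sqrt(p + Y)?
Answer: 7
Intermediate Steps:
u(Y, p) = -2*sqrt(Y + p) (u(Y, p) = -2*sqrt(p + Y) = -2*sqrt(Y + p))
q(M) = 7
((T(d(-4), 0)*(-2))*u(3, -1))*(-119) + q(10) = ((0*(-2))*(-2*sqrt(3 - 1)))*(-119) + 7 = (0*(-2*sqrt(2)))*(-119) + 7 = 0*(-119) + 7 = 0 + 7 = 7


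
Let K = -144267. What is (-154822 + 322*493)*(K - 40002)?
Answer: -723071556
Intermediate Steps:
(-154822 + 322*493)*(K - 40002) = (-154822 + 322*493)*(-144267 - 40002) = (-154822 + 158746)*(-184269) = 3924*(-184269) = -723071556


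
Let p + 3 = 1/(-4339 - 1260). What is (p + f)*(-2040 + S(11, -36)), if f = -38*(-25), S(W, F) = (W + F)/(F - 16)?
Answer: -140582583965/72787 ≈ -1.9314e+6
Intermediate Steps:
S(W, F) = (F + W)/(-16 + F)
p = -16798/5599 (p = -3 + 1/(-4339 - 1260) = -3 + 1/(-5599) = -3 - 1/5599 = -16798/5599 ≈ -3.0002)
f = 950
(p + f)*(-2040 + S(11, -36)) = (-16798/5599 + 950)*(-2040 + (-36 + 11)/(-16 - 36)) = 5302252*(-2040 - 25/(-52))/5599 = 5302252*(-2040 - 1/52*(-25))/5599 = 5302252*(-2040 + 25/52)/5599 = (5302252/5599)*(-106055/52) = -140582583965/72787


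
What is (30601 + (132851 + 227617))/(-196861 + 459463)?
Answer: 391069/262602 ≈ 1.4892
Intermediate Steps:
(30601 + (132851 + 227617))/(-196861 + 459463) = (30601 + 360468)/262602 = 391069*(1/262602) = 391069/262602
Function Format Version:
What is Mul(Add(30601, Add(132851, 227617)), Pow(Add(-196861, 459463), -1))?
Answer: Rational(391069, 262602) ≈ 1.4892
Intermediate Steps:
Mul(Add(30601, Add(132851, 227617)), Pow(Add(-196861, 459463), -1)) = Mul(Add(30601, 360468), Pow(262602, -1)) = Mul(391069, Rational(1, 262602)) = Rational(391069, 262602)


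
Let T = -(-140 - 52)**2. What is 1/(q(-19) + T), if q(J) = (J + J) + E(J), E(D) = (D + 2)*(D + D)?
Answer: -1/36256 ≈ -2.7582e-5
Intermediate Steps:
E(D) = 2*D*(2 + D) (E(D) = (2 + D)*(2*D) = 2*D*(2 + D))
q(J) = 2*J + 2*J*(2 + J) (q(J) = (J + J) + 2*J*(2 + J) = 2*J + 2*J*(2 + J))
T = -36864 (T = -1*(-192)**2 = -1*36864 = -36864)
1/(q(-19) + T) = 1/(2*(-19)*(3 - 19) - 36864) = 1/(2*(-19)*(-16) - 36864) = 1/(608 - 36864) = 1/(-36256) = -1/36256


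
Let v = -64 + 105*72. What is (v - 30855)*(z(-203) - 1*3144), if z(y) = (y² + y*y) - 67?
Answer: -1850196313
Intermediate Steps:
v = 7496 (v = -64 + 7560 = 7496)
z(y) = -67 + 2*y² (z(y) = (y² + y²) - 67 = 2*y² - 67 = -67 + 2*y²)
(v - 30855)*(z(-203) - 1*3144) = (7496 - 30855)*((-67 + 2*(-203)²) - 1*3144) = -23359*((-67 + 2*41209) - 3144) = -23359*((-67 + 82418) - 3144) = -23359*(82351 - 3144) = -23359*79207 = -1850196313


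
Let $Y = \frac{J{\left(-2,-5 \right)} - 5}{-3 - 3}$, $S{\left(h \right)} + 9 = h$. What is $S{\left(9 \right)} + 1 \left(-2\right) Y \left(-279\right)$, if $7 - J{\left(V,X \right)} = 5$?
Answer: $279$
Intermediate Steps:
$J{\left(V,X \right)} = 2$ ($J{\left(V,X \right)} = 7 - 5 = 2$)
$S{\left(h \right)} = -9 + h$
$Y = \frac{1}{2}$ ($Y = \frac{2 - 5}{-3 - 3} = - \frac{3}{-6} = \left(-3\right) \left(- \frac{1}{6}\right) = \frac{1}{2} \approx 0.5$)
$S{\left(9 \right)} + 1 \left(-2\right) Y \left(-279\right) = \left(-9 + 9\right) + 1 \left(-2\right) \frac{1}{2} \left(-279\right) = 0 + \left(-2\right) \frac{1}{2} \left(-279\right) = 0 - -279 = 0 + 279 = 279$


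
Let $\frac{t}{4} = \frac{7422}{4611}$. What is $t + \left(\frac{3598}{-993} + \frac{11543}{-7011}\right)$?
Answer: $\frac{4168692253}{3566825217} \approx 1.1687$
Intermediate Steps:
$t = \frac{9896}{1537}$ ($t = 4 \cdot \frac{7422}{4611} = 4 \cdot 7422 \cdot \frac{1}{4611} = 4 \cdot \frac{2474}{1537} = \frac{9896}{1537} \approx 6.4385$)
$t + \left(\frac{3598}{-993} + \frac{11543}{-7011}\right) = \frac{9896}{1537} + \left(\frac{3598}{-993} + \frac{11543}{-7011}\right) = \frac{9896}{1537} + \left(3598 \left(- \frac{1}{993}\right) + 11543 \left(- \frac{1}{7011}\right)\right) = \frac{9896}{1537} - \frac{12229259}{2320641} = \frac{4168692253}{3566825217}$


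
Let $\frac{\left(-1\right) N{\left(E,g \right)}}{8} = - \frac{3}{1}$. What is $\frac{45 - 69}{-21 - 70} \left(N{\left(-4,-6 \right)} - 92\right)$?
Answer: $- \frac{1632}{91} \approx -17.934$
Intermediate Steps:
$N{\left(E,g \right)} = 24$ ($N{\left(E,g \right)} = - 8 \left(- \frac{3}{1}\right) = - 8 \left(\left(-3\right) 1\right) = \left(-8\right) \left(-3\right) = 24$)
$\frac{45 - 69}{-21 - 70} \left(N{\left(-4,-6 \right)} - 92\right) = \frac{45 - 69}{-21 - 70} \left(24 - 92\right) = - \frac{24}{-91} \left(-68\right) = \left(-24\right) \left(- \frac{1}{91}\right) \left(-68\right) = \frac{24}{91} \left(-68\right) = - \frac{1632}{91}$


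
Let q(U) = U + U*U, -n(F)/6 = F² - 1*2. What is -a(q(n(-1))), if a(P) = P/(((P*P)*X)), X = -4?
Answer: 1/168 ≈ 0.0059524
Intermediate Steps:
n(F) = 12 - 6*F² (n(F) = -6*(F² - 1*2) = -6*(F² - 2) = -6*(-2 + F²) = 12 - 6*F²)
q(U) = U + U²
a(P) = -1/(4*P) (a(P) = P/(((P*P)*(-4))) = P/((P²*(-4))) = P/((-4*P²)) = P*(-1/(4*P²)) = -1/(4*P))
-a(q(n(-1))) = -(-1)/(4*((12 - 6*(-1)²)*(1 + (12 - 6*(-1)²)))) = -(-1)/(4*((12 - 6*1)*(1 + (12 - 6*1)))) = -(-1)/(4*((12 - 6)*(1 + (12 - 6)))) = -(-1)/(4*(6*(1 + 6))) = -(-1)/(4*(6*7)) = -(-1)/(4*42) = -1*(-1/168) = 1/168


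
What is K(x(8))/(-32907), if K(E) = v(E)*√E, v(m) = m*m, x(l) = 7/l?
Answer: -7*√14/1203456 ≈ -2.1764e-5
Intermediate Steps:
v(m) = m²
K(E) = E^(5/2) (K(E) = E²*√E = E^(5/2))
K(x(8))/(-32907) = (7/8)^(5/2)/(-32907) = (7*(⅛))^(5/2)*(-1/32907) = (7/8)^(5/2)*(-1/32907) = (49*√14/256)*(-1/32907) = -7*√14/1203456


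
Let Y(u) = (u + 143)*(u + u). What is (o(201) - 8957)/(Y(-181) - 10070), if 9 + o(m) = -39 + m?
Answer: -4402/1843 ≈ -2.3885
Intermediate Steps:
o(m) = -48 + m (o(m) = -9 + (-39 + m) = -48 + m)
Y(u) = 2*u*(143 + u) (Y(u) = (143 + u)*(2*u) = 2*u*(143 + u))
(o(201) - 8957)/(Y(-181) - 10070) = ((-48 + 201) - 8957)/(2*(-181)*(143 - 181) - 10070) = (153 - 8957)/(2*(-181)*(-38) - 10070) = -8804/(13756 - 10070) = -8804/3686 = -8804*1/3686 = -4402/1843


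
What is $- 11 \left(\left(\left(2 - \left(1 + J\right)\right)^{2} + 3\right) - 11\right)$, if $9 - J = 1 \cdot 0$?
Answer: $-616$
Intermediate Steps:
$J = 9$ ($J = 9 - 1 \cdot 0 = 9 - 0 = 9 + 0 = 9$)
$- 11 \left(\left(\left(2 - \left(1 + J\right)\right)^{2} + 3\right) - 11\right) = - 11 \left(\left(\left(2 - 10\right)^{2} + 3\right) - 11\right) = - 11 \left(\left(\left(-8\right)^{2} + 3\right) - 11\right) = - 11 \left(\left(64 + 3\right) - 11\right) = - 11 \left(67 - 11\right) = \left(-11\right) 56 = -616$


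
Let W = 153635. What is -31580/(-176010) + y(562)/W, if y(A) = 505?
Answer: 98813567/540825927 ≈ 0.18271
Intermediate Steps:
-31580/(-176010) + y(562)/W = -31580/(-176010) + 505/153635 = -31580*(-1/176010) + 505*(1/153635) = 3158/17601 + 101/30727 = 98813567/540825927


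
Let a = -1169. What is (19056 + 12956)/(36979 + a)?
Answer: 16006/17905 ≈ 0.89394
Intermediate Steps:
(19056 + 12956)/(36979 + a) = (19056 + 12956)/(36979 - 1169) = 32012/35810 = 32012*(1/35810) = 16006/17905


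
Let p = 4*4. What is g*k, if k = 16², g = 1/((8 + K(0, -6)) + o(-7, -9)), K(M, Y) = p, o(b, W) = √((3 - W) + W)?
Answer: 2048/191 - 256*√3/573 ≈ 9.9487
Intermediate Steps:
o(b, W) = √3
p = 16
K(M, Y) = 16
g = 1/(24 + √3) (g = 1/((8 + 16) + √3) = 1/(24 + √3) ≈ 0.038862)
k = 256
g*k = (8/191 - √3/573)*256 = 2048/191 - 256*√3/573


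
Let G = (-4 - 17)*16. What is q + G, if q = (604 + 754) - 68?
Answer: 954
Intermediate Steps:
q = 1290 (q = 1358 - 68 = 1290)
G = -336 (G = -21*16 = -336)
q + G = 1290 - 336 = 954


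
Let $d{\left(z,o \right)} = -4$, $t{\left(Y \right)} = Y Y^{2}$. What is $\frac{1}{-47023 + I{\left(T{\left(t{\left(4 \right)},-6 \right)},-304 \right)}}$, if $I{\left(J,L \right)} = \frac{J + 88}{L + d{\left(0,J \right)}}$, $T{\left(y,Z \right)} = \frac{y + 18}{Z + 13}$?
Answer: $- \frac{1078}{50691143} \approx -2.1266 \cdot 10^{-5}$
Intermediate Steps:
$t{\left(Y \right)} = Y^{3}$
$T{\left(y,Z \right)} = \frac{18 + y}{13 + Z}$
$I{\left(J,L \right)} = \frac{88 + J}{-4 + L}$ ($I{\left(J,L \right)} = \frac{J + 88}{L - 4} = \frac{88 + J}{-4 + L}$)
$\frac{1}{-47023 + I{\left(T{\left(t{\left(4 \right)},-6 \right)},-304 \right)}} = \frac{1}{-47023 + \frac{88 + \frac{18 + 4^{3}}{13 - 6}}{-4 - 304}} = \frac{1}{-47023 + \frac{88 + \frac{18 + 64}{7}}{-308}} = \frac{1}{-47023 - \frac{88 + \frac{1}{7} \cdot 82}{308}} = \frac{1}{-47023 - \frac{88 + \frac{82}{7}}{308}} = \frac{1}{-47023 - \frac{349}{1078}} = \frac{1}{- \frac{50691143}{1078}} = - \frac{1078}{50691143}$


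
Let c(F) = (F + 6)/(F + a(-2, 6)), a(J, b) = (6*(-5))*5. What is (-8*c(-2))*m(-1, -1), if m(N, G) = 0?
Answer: 0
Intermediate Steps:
a(J, b) = -150 (a(J, b) = -30*5 = -150)
c(F) = (6 + F)/(-150 + F) (c(F) = (F + 6)/(F - 150) = (6 + F)/(-150 + F))
(-8*c(-2))*m(-1, -1) = -8*(6 - 2)/(-150 - 2)*0 = -8*4/(-152)*0 = -(-1)*4/19*0 = -8*(-1/38)*0 = (4/19)*0 = 0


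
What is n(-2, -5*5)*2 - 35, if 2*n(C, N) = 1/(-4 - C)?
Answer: -71/2 ≈ -35.500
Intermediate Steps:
n(C, N) = 1/(2*(-4 - C))
n(-2, -5*5)*2 - 35 = -1/(8 + 2*(-2))*2 - 35 = -1/(8 - 4)*2 - 35 = -1/4*2 - 35 = -1/2 - 35 = -71/2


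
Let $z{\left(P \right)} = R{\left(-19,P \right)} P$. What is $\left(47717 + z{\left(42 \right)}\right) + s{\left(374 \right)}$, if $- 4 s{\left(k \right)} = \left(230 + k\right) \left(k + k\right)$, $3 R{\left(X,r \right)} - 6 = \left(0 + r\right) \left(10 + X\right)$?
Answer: $-70439$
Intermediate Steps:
$R{\left(X,r \right)} = 2 + \frac{r \left(10 + X\right)}{3}$ ($R{\left(X,r \right)} = 2 + \frac{\left(0 + r\right) \left(10 + X\right)}{3} = 2 + \frac{r \left(10 + X\right)}{3}$)
$z{\left(P \right)} = P \left(2 - 3 P\right)$ ($z{\left(P \right)} = \left(2 + \frac{10 P}{3} + \frac{1}{3} \left(-19\right) P\right) P = \left(2 + \frac{10 P}{3} - \frac{19 P}{3}\right) P = \left(2 - 3 P\right) P = P \left(2 - 3 P\right)$)
$s{\left(k \right)} = - \frac{k \left(230 + k\right)}{2}$ ($s{\left(k \right)} = - \frac{\left(230 + k\right) \left(k + k\right)}{4} = - \frac{\left(230 + k\right) 2 k}{4} = - \frac{2 k \left(230 + k\right)}{4} = - \frac{k \left(230 + k\right)}{2}$)
$\left(47717 + z{\left(42 \right)}\right) + s{\left(374 \right)} = \left(47717 + 42 \left(2 - 126\right)\right) - 187 \left(230 + 374\right) = \left(47717 + 42 \left(2 - 126\right)\right) - 187 \cdot 604 = \left(47717 + 42 \left(-124\right)\right) - 112948 = \left(47717 - 5208\right) - 112948 = 42509 - 112948 = -70439$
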